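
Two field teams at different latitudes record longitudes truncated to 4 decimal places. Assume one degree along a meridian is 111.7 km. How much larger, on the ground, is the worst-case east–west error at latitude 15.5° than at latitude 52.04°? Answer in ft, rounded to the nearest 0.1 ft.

Truncating at 4 decimal places can drop up to a full unit in the last place, so the longitude may be off by as much as 0.0001°.
At 15.5°: 0.0001° × 111700 × cos 15.5° = 0.0001 × 111700 × 0.9636 ≈ 10.764 m.
Error at 52.04° = 0.0001° × 111700 × cos 52.04° ≈ 11.17 × 0.6151 = 6.8708 m.
Difference: 10.764 − 6.8708 = 3.893 m.
Converting: 3.89296 m × 3.2808 ft/m ≈ 12.772 ft.

12.8 ft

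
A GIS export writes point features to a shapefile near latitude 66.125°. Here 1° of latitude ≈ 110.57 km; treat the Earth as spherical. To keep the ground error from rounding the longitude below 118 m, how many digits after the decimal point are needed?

3 decimal places

At 66.125° one degree of longitude covers 110570 × cos 66.125° ≈ 110570 × 0.4047 ≈ 44752.4 m.
N decimal places → at most half a unit in the last place, 0.5 × 10⁻ᴺ° = 44752.4/2 × 10⁻ᴺ m.
Need 0.5 × 44752.4 × 10⁻ᴺ ≤ 118 → 10⁻ᴺ ≤ 5.273e-03, so N ≥ 2.28.
At 2 places the error can reach 224 m, but 3 places keeps it to 22.4 m.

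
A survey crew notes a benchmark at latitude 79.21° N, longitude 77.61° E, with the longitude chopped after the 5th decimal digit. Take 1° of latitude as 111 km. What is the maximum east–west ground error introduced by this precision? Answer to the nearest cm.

Truncating at 5 decimal places can drop up to a full unit in the last place, so the longitude may be off by as much as 1e-05°.
Parallels shrink by cos φ, so at 79.21° a degree of longitude is 111000 × 0.1872 ≈ 20780.3 m.
Maximum E–W displacement: 1e-05 × 20780.3 = 0.207803 m.
That is 0.207803 m = 20.78 cm.

21 cm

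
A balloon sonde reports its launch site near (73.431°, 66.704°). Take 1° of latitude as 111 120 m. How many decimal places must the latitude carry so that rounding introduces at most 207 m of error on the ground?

3

One degree of latitude covers 111120 m.
With N decimal places the half-ulp bound is 0.5·10⁻ᴺ°, or 0.5·10⁻ᴺ × 111120 m on the ground.
Setting 55560 × 10⁻ᴺ ≤ 207 gives 10ᴺ ≥ 268.4, i.e. N ≥ 2.43.
At 2 places the error can reach 556 m, but 3 places keeps it to 55.6 m.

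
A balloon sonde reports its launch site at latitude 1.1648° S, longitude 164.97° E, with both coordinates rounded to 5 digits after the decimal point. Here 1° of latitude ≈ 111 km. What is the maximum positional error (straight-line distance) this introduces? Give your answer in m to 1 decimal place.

0.8 m

Rounding to 5 decimal places leaves each coordinate within ±5e-06° of the true value.
North–south component: 5e-06° × 111000 = 0.555 m.
Longitude error → 5e-06 × 111000 × cos 1.1648° = 5e-06 × 111000 × 0.9998 ≈ 0.554885 m.
Combining orthogonally: (0.555² + 0.554885²)^½ ≈ 0.784807 m.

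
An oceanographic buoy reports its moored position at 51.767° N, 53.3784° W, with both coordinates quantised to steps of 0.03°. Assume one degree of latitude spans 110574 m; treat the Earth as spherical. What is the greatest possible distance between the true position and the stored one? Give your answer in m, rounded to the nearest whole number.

With a 0.03° grid the true value lies within half a step, ±0.03°/2 = ±0.015°, of the stored one.
Latitude error → 0.015 × 110574 = 1658.61 m along the meridian.
E–W at 51.767°: 0.015° × 110574 × cos 51.767° = 0.015 × 110574 × 0.6189 ≈ 1026.45 m.
Worst case both components are at the extreme and orthogonal: √(1658.61² + 1026.45²) ≈ 1950.53 m.

1951 m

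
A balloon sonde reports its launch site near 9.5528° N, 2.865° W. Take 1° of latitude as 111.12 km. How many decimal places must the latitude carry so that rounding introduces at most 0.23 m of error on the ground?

One degree of latitude covers 111120 m.
N decimal places → at most half a unit in the last place, 0.5 × 10⁻ᴺ° = 111120/2 × 10⁻ᴺ m.
Setting 55560 × 10⁻ᴺ ≤ 0.23 gives 10ᴺ ≥ 2.416e+05, i.e. N ≥ 5.38.
So 6 decimal places suffice (0.0556 m); 5 would allow up to 0.556 m.

6 decimal places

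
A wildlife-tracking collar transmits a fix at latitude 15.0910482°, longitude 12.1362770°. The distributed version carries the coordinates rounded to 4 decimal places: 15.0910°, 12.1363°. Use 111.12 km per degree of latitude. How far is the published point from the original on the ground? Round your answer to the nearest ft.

19 ft

The latitude changed by +0.0000482° and the longitude by -0.0000230°.
N–S: 0.0000482° × 111120 m/° = 5.35598 m.
E–W at 15.091°: -0.0000230° × 111120 × cos 15.091° = -0.0000230 × 111120 × 0.9655 ≈ -2.46762 m.
Hypotenuse of the two orthogonal shifts: √(5.35598² + 2.46762²) = 5.89709 m.
In feet: 5.89709 m ÷ 0.3048 ≈ 19.347 ft.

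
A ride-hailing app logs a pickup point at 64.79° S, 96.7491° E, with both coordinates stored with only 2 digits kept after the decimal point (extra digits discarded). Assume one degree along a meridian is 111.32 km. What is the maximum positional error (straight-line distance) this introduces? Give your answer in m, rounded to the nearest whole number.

1210 m

Truncating at 2 decimal places can drop up to a full unit in the last place, so each coordinate may be off by as much as 0.01°.
N–S: 0.01° × 111320 m/° = 1113.2 m.
E–W at 64.79°: 0.01° × 111320 × cos 64.79° = 0.01 × 111320 × 0.4259 ≈ 474.153 m.
Combining orthogonally: (1113.2² + 474.153²)^½ ≈ 1209.97 m.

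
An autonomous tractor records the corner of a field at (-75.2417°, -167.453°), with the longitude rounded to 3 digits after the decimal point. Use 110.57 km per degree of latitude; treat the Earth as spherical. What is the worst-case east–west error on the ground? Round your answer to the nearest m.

Rounding to 3 decimal places leaves the longitude within ±0.0005° of the true value.
At latitude 75.2417° a degree of longitude spans 110570 m × cos 75.2417° = 110570 × 0.2547 ≈ 28166.8 m.
So at most 0.0005° × 28166.8 ≈ 14.0834 m east–west.

14 m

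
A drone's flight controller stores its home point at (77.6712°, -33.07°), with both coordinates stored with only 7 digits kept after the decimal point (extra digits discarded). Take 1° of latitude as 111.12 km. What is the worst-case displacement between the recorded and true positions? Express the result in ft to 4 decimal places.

0.0373 ft

Truncating at 7 decimal places can drop up to a full unit in the last place, so each coordinate may be off by as much as 1e-07°.
Latitude error → 1e-07 × 111120 = 0.011112 m along the meridian.
East–west component at 77.6712°: 1e-07° × 111120 × cos 77.6712° ≈ 1e-07 × 23726.5 ≈ 0.00237265 m.
Worst case both components are at the extreme and orthogonal: √(0.011112² + 0.00237265²) ≈ 0.0113625 m.
Converting: 0.0113625 m × 3.2808 ft/m ≈ 0.037278 ft.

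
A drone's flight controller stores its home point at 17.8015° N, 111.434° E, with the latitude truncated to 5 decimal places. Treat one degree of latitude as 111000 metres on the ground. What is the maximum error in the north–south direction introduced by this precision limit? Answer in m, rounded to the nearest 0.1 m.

1.1 m

Truncating at 5 decimal places can drop up to a full unit in the last place, so the latitude may be off by as much as 1e-05°.
So the N–S error is at most 1e-05 × 111000 = 1.11 m.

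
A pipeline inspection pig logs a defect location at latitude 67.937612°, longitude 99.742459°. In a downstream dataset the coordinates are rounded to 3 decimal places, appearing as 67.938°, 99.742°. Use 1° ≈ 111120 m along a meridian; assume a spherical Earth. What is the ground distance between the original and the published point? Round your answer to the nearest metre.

Δlat = 67.937612 − 67.938 = -0.000388°; Δlon = 99.742459 − 99.742 = +0.000459°.
N–S: -0.000388° × 111120 m/° = -43.1146 m.
East–west at this latitude: 0.000459° × 111120 × cos 67.938° ≈ 0.000459 × 41737.7 = 19.1576 m.
Distance: √(43.1146² + 19.1576²) ≈ 47.1792 m.

47 metres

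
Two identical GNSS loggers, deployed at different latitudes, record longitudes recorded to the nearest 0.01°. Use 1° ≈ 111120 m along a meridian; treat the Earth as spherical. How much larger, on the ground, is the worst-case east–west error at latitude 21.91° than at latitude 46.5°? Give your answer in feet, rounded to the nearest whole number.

Rounding to 2 decimal places leaves the longitude within ±0.005° of the true value.
Error at 21.91° = 0.005° × 111120 × cos 21.91° ≈ 555.6 × 0.9278 = 515.47 m.
At 46.5°: 0.005° × 111120 × cos 46.5° = 0.005 × 111120 × 0.6884 ≈ 382.45 m.
Difference: 515.47 − 382.45 = 133.02 m.
In feet: 133.02 m ÷ 0.3048 ≈ 436.42 ft.

436 feet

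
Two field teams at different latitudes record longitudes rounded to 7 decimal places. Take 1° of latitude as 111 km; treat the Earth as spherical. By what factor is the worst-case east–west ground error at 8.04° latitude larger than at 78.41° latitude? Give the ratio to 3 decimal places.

4.929

Rounding to 7 decimal places leaves the longitude within ±5e-08° of the true value.
At 8.04°: 5e-08° × 111000 × cos 8.04° = 5e-08 × 111000 × 0.9902 ≈ 0.0054954 m.
At 78.41°: 5e-08° × 111000 × cos 78.41° = 5e-08 × 111000 × 0.2009 ≈ 0.001115 m.
Ratio: 0.0054954 / 0.001115 = cos 8.04° / cos 78.41° ≈ 4.9285.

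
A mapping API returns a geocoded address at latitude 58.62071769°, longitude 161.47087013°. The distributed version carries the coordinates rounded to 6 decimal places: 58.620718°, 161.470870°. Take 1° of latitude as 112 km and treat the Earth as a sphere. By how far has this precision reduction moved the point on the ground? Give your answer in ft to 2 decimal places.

The latitude changed by -0.00000031° and the longitude by +0.00000013°.
North–south shift: -0.00000031 × 112000 = -0.03472 m.
E–W at 58.6207°: 0.00000013° × 112000 × cos 58.6207° = 0.00000013 × 112000 × 0.5207 ≈ 0.00758141 m.
Distance: √(0.03472² + 0.00758141²) ≈ 0.0355381 m.
Converting: 0.0355381 m × 3.2808 ft/m ≈ 0.11659 ft.

0.12 ft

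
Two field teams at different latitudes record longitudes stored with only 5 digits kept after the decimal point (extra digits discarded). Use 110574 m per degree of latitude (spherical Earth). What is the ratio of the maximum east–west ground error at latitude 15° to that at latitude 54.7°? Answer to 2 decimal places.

1.67

Truncating at 5 decimal places can drop up to a full unit in the last place, so the longitude may be off by as much as 1e-05°.
Error at 15° = 1e-05° × 110574 × cos 15° ≈ 1.1057 × 0.9659 = 1.0681 m.
At 54.7°: 1e-05° × 110574 × cos 54.7° = 1e-05 × 110574 × 0.5779 ≈ 0.63896 m.
Ratio: 1.0681 / 0.63896 = cos 15° / cos 54.7° ≈ 1.6716.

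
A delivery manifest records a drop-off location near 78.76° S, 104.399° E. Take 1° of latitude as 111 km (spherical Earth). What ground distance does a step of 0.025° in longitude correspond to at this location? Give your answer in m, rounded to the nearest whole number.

541 m

One degree of longitude here spans 111000 × cos 78.76° = 111000 × 0.1949 ≈ 21636 m; 0.025° of that is 540.901 m.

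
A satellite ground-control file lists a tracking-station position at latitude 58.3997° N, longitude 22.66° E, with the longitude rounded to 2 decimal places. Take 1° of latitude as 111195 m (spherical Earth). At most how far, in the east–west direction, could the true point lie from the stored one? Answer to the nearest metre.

291 metres

Rounding to 2 decimal places leaves the longitude within ±0.005° of the true value.
Parallels shrink by cos φ, so at 58.3997° a degree of longitude is 111195 × 0.5240 ≈ 58265.1 m.
So at most 0.005° × 58265.1 ≈ 291.326 m east–west.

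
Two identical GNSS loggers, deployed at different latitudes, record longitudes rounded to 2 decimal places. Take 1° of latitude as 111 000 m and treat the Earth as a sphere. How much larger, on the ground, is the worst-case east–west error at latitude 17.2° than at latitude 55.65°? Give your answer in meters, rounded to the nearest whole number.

217 meters

Rounding to 2 decimal places leaves the longitude within ±0.005° of the true value.
Error at 17.2° = 0.005° × 111000 × cos 17.2° ≈ 555 × 0.9553 = 530.18 m.
Error at 55.65° = 0.005° × 111000 × cos 55.65° ≈ 555 × 0.5642 = 313.16 m.
So the lower-latitude error exceeds the higher by 530.18 − 313.16 = 217.02 m.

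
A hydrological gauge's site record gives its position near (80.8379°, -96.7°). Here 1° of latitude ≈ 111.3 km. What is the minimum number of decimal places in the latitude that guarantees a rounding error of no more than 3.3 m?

5 decimal places

One degree of latitude covers 111300 m.
Rounding to N decimal places gives at most 0.5 × 10⁻ᴺ degrees of error, i.e. 0.5 × 10⁻ᴺ × 111300 m.
Need 0.5 × 111300 × 10⁻ᴺ ≤ 3.3 → 10⁻ᴺ ≤ 5.930e-05, so N ≥ 4.23.
So 5 decimal places suffice (0.556 m); 4 would allow up to 5.57 m.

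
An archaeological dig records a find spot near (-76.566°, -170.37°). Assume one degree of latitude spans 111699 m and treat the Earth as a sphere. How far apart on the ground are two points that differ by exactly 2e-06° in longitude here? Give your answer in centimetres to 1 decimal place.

5.2 centimetres

At 76.566° a degree of longitude is 111699 × cos 76.566° ≈ 25950.5 m, so 2e-06° corresponds to 0.051901 m.
That is 0.051901 m = 5.1901 cm.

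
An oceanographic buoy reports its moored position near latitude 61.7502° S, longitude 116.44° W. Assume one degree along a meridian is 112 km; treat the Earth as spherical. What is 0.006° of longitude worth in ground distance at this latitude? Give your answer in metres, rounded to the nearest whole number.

318 metres

One degree of longitude here spans 112000 × cos 61.7502° = 112000 × 0.4733 ≈ 53011.5 m; 0.006° of that is 318.069 m.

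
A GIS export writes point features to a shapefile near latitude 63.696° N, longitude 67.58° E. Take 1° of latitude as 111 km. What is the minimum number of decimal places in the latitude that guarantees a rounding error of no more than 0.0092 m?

One degree of latitude covers 111000 m.
N decimal places → at most half a unit in the last place, 0.5 × 10⁻ᴺ° = 111000/2 × 10⁻ᴺ m.
Need 0.5 × 111000 × 10⁻ᴺ ≤ 0.0092 → 10⁻ᴺ ≤ 1.658e-07, so N ≥ 6.78.
At 6 places the error can reach 0.0555 m, but 7 places keeps it to 0.00555 m.

7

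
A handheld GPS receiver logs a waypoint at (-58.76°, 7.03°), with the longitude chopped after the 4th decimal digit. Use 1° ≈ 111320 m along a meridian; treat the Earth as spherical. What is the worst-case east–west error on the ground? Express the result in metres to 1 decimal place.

5.8 metres

Truncating at 4 decimal places can drop up to a full unit in the last place, so the longitude may be off by as much as 0.0001°.
One degree of longitude at 58.76° is 111320 × cos 58.76° ≈ 111320 × 0.5186 = 57733.2 m.
So at most 0.0001° × 57733.2 ≈ 5.77332 m east–west.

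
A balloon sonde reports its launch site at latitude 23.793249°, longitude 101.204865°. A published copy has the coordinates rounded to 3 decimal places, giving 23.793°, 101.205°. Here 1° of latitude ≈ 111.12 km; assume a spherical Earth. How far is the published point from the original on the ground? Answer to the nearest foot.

Δlat = 23.793249 − 23.793 = +0.000249°; Δlon = 101.204865 − 101.205 = -0.000135°.
N–S: 0.000249° × 111120 m/° = 27.6689 m.
East–west at this latitude: -0.000135° × 111120 × cos 23.793° ≈ -0.000135 × 101676 = -13.7262 m.
Hypotenuse of the two orthogonal shifts: √(27.6689² + 13.7262²) = 30.8865 m.
Converting: 30.8865 m × 3.2808 ft/m ≈ 101.33 ft.

101 feet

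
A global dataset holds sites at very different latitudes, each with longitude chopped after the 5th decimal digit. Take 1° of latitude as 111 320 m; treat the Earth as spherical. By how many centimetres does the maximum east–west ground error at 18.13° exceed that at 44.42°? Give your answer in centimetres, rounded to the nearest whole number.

Truncating at 5 decimal places can drop up to a full unit in the last place, so the longitude may be off by as much as 1e-05°.
At 18.13°: 1e-05° × 111320 × cos 18.13° = 1e-05 × 111320 × 0.9504 ≈ 1.0579 m.
At 44.42°: 1e-05° × 111320 × cos 44.42° = 1e-05 × 111320 × 0.7142 ≈ 0.79508 m.
Difference: 1.0579 − 0.79508 = 0.26285 m.
That is 0.262854 m = 26.285 cm.

26 centimetres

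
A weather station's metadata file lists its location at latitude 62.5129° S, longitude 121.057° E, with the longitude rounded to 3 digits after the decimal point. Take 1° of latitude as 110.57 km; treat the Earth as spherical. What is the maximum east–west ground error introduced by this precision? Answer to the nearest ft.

Rounding to 3 decimal places leaves the longitude within ±0.0005° of the true value.
One degree of longitude at 62.5129° is 110570 × cos 62.5129° ≈ 110570 × 0.4615 = 51033.5 m.
Maximum E–W displacement: 0.0005 × 51033.5 = 25.5167 m.
In feet: 25.5167 m ÷ 0.3048 ≈ 83.716 ft.

84 ft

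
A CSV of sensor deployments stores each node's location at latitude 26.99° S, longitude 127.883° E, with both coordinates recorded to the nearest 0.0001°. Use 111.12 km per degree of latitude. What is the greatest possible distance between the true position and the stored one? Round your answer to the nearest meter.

7 meters

Rounding to 4 decimal places leaves each coordinate within ±5e-05° of the true value.
N–S: 5e-05° × 111120 m/° = 5.556 m.
East–west component at 26.99°: 5e-05° × 111120 × cos 26.99° ≈ 5e-05 × 99017.4 ≈ 4.95087 m.
Worst case both components are at the extreme and orthogonal: √(5.556² + 4.95087²) ≈ 7.44179 m.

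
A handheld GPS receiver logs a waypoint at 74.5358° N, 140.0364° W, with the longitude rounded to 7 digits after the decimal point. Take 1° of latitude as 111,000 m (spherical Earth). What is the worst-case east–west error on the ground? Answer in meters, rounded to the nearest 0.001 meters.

0.001 meters

Rounding to 7 decimal places leaves the longitude within ±5e-08° of the true value.
At latitude 74.5358° a degree of longitude spans 111000 m × cos 74.5358° = 111000 × 0.2666 ≈ 29596.6 m.
East–west error: 5e-08° × 29596.6 m/° ≈ 0.00147983 m.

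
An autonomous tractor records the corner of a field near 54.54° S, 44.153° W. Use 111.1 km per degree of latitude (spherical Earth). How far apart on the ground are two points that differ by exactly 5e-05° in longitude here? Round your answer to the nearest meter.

5e-05° of longitude at 54.54° is 5e-05 × 111100 × cos 54.54° ≈ 5e-05 × 64452.9 = 3.22265 m.

3 meters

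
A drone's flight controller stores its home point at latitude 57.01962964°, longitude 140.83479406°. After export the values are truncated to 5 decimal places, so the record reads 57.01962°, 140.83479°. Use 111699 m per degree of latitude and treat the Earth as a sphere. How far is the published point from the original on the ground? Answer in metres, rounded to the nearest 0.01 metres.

1.10 metres

The latitude changed by +0.00000964° and the longitude by +0.00000406°.
North–south shift: 0.00000964 × 111699 = 1.07678 m.
East–west at this latitude: 0.00000406° × 111699 × cos 57.0196° ≈ 0.00000406 × 60803.6 = 0.246862 m.
Hypotenuse of the two orthogonal shifts: √(1.07678² + 0.246862²) = 1.10471 m.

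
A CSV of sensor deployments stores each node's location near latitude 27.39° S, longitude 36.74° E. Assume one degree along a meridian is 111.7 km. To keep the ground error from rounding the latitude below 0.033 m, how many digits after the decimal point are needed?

One degree of latitude covers 111700 m.
Rounding to N decimal places gives at most 0.5 × 10⁻ᴺ degrees of error, i.e. 0.5 × 10⁻ᴺ × 111700 m.
Need 0.5 × 111700 × 10⁻ᴺ ≤ 0.033 → 10⁻ᴺ ≤ 5.909e-07, so N ≥ 6.23.
At 6 places the error can reach 0.0558 m, but 7 places keeps it to 0.00558 m.

7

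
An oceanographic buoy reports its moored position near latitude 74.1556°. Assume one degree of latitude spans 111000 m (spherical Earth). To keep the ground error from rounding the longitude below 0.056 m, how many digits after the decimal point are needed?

At 74.1556° one degree of longitude covers 111000 × cos 74.1556° ≈ 111000 × 0.2730 ≈ 30305.9 m.
N decimal places → at most half a unit in the last place, 0.5 × 10⁻ᴺ° = 30305.9/2 × 10⁻ᴺ m.
Need 0.5 × 30305.9 × 10⁻ᴺ ≤ 0.056 → 10⁻ᴺ ≤ 3.696e-06, so N ≥ 5.43.
So 6 decimal places suffice (0.0152 m); 5 would allow up to 0.152 m.

6 decimal places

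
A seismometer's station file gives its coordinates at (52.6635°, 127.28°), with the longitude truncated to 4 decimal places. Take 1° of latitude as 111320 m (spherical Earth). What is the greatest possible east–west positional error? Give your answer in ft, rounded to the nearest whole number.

Truncating at 4 decimal places can drop up to a full unit in the last place, so the longitude may be off by as much as 0.0001°.
One degree of longitude at 52.6635° is 111320 × cos 52.6635° ≈ 111320 × 0.6065 = 67515 m.
Maximum E–W displacement: 0.0001 × 67515 = 6.7515 m.
Converting: 6.7515 m × 3.2808 ft/m ≈ 22.151 ft.

22 ft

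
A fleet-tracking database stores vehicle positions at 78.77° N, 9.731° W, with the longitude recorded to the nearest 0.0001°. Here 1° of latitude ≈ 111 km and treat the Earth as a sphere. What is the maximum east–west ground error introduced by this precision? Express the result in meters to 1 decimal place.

1.1 meters

Rounding to 4 decimal places leaves the longitude within ±5e-05° of the true value.
One degree of longitude at 78.77° is 111000 × cos 78.77° ≈ 111000 × 0.1947 = 21617 m.
Maximum E–W displacement: 5e-05 × 21617 = 1.08085 m.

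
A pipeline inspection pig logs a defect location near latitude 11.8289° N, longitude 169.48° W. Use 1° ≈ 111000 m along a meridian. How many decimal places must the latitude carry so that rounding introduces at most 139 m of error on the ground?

3 decimal places

One degree of latitude covers 111000 m.
N decimal places → at most half a unit in the last place, 0.5 × 10⁻ᴺ° = 111000/2 × 10⁻ᴺ m.
Need 0.5 × 111000 × 10⁻ᴺ ≤ 139 → 10⁻ᴺ ≤ 2.505e-03, so N ≥ 2.60.
So 3 decimal places suffice (55.5 m); 2 would allow up to 555 m.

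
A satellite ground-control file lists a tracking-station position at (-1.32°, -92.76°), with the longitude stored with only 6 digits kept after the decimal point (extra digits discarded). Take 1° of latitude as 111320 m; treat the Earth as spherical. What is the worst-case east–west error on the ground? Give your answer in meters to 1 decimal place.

Truncating at 6 decimal places can drop up to a full unit in the last place, so the longitude may be off by as much as 1e-06°.
Parallels shrink by cos φ, so at 1.32° a degree of longitude is 111320 × 0.9997 ≈ 111290 m.
East–west error: 1e-06° × 111290 m/° ≈ 0.11129 m.

0.1 meters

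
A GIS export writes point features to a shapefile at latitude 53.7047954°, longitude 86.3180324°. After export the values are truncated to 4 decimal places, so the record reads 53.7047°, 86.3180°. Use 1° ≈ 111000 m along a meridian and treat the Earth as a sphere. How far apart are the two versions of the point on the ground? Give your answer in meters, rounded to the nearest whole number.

Δlat = 53.7047954 − 53.7047 = +0.0000954°; Δlon = 86.3180324 − 86.3180 = +0.0000324°.
North–south shift: 0.0000954 × 111000 = 10.5894 m.
East–west at this latitude: 0.0000324° × 111000 × cos 53.7047° ≈ 0.0000324 × 65706.1 = 2.12888 m.
Hypotenuse of the two orthogonal shifts: √(10.5894² + 2.12888²) = 10.8013 m.

11 meters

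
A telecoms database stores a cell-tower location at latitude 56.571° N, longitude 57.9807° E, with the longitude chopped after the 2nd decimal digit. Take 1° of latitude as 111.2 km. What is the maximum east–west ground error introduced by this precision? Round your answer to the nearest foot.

Truncating at 2 decimal places can drop up to a full unit in the last place, so the longitude may be off by as much as 0.01°.
One degree of longitude at 56.571° is 111200 × cos 56.571° ≈ 111200 × 0.5509 = 61260.4 m.
Maximum E–W displacement: 0.01 × 61260.4 = 612.604 m.
In feet: 612.604 m ÷ 0.3048 ≈ 2009.9 ft.

2010 feet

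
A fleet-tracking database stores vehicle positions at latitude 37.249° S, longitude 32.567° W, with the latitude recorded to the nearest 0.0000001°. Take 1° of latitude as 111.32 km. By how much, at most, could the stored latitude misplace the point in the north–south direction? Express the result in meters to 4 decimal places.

Rounding to 7 decimal places leaves the latitude within ±5e-08° of the true value.
So the N–S error is at most 5e-08 × 111320 = 0.005566 m.

0.0056 meters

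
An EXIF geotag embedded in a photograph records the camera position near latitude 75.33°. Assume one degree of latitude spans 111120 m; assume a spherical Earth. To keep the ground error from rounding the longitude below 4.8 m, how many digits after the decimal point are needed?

4 decimal places

At 75.33° one degree of longitude covers 111120 × cos 75.33° ≈ 111120 × 0.2533 ≈ 28141.3 m.
Rounding to N decimal places gives at most 0.5 × 10⁻ᴺ degrees of error, i.e. 0.5 × 10⁻ᴺ × 28141.3 m.
Need 0.5 × 28141.3 × 10⁻ᴺ ≤ 4.8 → 10⁻ᴺ ≤ 3.411e-04, so N ≥ 3.47.
At 3 places the error can reach 14.1 m, but 4 places keeps it to 1.41 m.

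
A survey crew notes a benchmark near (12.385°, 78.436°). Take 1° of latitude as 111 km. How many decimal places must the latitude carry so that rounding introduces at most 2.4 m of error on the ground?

5

One degree of latitude covers 111000 m.
Rounding to N decimal places gives at most 0.5 × 10⁻ᴺ degrees of error, i.e. 0.5 × 10⁻ᴺ × 111000 m.
Need 0.5 × 111000 × 10⁻ᴺ ≤ 2.4 → 10⁻ᴺ ≤ 4.324e-05, so N ≥ 4.36.
So 5 decimal places suffice (0.555 m); 4 would allow up to 5.55 m.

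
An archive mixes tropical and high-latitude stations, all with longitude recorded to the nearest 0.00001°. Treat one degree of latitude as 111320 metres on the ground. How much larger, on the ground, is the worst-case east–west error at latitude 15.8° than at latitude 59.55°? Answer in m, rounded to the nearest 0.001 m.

0.253 m

Rounding to 5 decimal places leaves the longitude within ±5e-06° of the true value.
At 15.8°: 5e-06° × 111320 × cos 15.8° = 5e-06 × 111320 × 0.9622 ≈ 0.53557 m.
Error at 59.55° = 5e-06° × 111320 × cos 59.55° ≈ 0.5566 × 0.5068 = 0.28208 m.
Difference: 0.53557 − 0.28208 = 0.25349 m.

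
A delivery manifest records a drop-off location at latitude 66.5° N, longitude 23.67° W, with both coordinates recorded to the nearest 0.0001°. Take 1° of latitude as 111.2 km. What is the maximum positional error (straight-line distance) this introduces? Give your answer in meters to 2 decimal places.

Rounding to 4 decimal places leaves each coordinate within ±5e-05° of the true value.
Latitude error → 5e-05 × 111200 = 5.56 m along the meridian.
Longitude error → 5e-05 × 111200 × cos 66.5° = 5e-05 × 111200 × 0.3987 ≈ 2.21704 m.
Combining orthogonally: (5.56² + 2.21704²)^½ ≈ 5.98572 m.

5.99 meters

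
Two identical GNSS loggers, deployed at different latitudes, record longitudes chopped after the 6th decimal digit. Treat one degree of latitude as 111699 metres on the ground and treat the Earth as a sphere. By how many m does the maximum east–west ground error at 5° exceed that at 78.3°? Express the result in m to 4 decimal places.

0.0886 m

Truncating at 6 decimal places can drop up to a full unit in the last place, so the longitude may be off by as much as 1e-06°.
Error at 5° = 1e-06° × 111699 × cos 5° ≈ 0.1117 × 0.9962 = 0.11127 m.
At 78.3°: 1e-06° × 111699 × cos 78.3° = 1e-06 × 111699 × 0.2028 ≈ 0.022651 m.
Difference: 0.11127 − 0.022651 = 0.088623 m.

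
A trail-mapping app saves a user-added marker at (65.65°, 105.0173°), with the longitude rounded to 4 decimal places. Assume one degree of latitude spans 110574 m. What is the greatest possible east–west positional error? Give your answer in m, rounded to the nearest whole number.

Rounding to 4 decimal places leaves the longitude within ±5e-05° of the true value.
Parallels shrink by cos φ, so at 65.65° a degree of longitude is 110574 × 0.4123 ≈ 45590.7 m.
So at most 5e-05° × 45590.7 ≈ 2.27954 m east–west.

2 m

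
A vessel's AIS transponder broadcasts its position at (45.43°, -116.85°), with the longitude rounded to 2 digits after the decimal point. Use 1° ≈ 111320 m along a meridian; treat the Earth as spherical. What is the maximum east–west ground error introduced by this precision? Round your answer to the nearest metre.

391 metres

Rounding to 2 decimal places leaves the longitude within ±0.005° of the true value.
Parallels shrink by cos φ, so at 45.43° a degree of longitude is 111320 × 0.7018 ≈ 78122.2 m.
Maximum E–W displacement: 0.005 × 78122.2 = 390.611 m.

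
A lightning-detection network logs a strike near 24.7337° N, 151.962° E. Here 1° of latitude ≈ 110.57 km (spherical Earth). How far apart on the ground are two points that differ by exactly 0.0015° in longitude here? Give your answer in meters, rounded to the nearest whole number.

One degree of longitude here spans 110570 × cos 24.7337° = 110570 × 0.9083 ≈ 100427 m; 0.0015° of that is 150.64 m.

151 meters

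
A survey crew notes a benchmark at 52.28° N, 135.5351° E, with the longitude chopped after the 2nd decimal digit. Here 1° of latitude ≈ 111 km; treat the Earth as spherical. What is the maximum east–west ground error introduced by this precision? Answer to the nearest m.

Truncating at 2 decimal places can drop up to a full unit in the last place, so the longitude may be off by as much as 0.01°.
Parallels shrink by cos φ, so at 52.28° a degree of longitude is 111000 × 0.6118 ≈ 67910.2 m.
East–west error: 0.01° × 67910.2 m/° ≈ 679.102 m.

679 m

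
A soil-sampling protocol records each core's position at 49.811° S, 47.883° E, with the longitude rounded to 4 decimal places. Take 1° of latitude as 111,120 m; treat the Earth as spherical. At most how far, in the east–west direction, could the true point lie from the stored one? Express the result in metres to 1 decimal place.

3.6 metres

Rounding to 4 decimal places leaves the longitude within ±5e-05° of the true value.
At latitude 49.811° a degree of longitude spans 111120 m × cos 49.811° = 111120 × 0.6453 ≈ 71707 m.
Maximum E–W displacement: 5e-05 × 71707 = 3.58535 m.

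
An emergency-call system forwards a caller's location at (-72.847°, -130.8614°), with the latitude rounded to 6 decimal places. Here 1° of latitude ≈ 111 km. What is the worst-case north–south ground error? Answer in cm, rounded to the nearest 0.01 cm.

5.55 cm

Rounding to 6 decimal places leaves the latitude within ±5e-07° of the true value.
North–south distance: 5e-07° × 111000 m/° = 0.0555 m.
That is 0.0555 m = 5.55 cm.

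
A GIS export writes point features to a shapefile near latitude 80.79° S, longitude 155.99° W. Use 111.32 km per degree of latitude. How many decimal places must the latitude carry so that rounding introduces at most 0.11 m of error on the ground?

One degree of latitude covers 111320 m.
With N decimal places the half-ulp bound is 0.5·10⁻ᴺ°, or 0.5·10⁻ᴺ × 111320 m on the ground.
Setting 55660 × 10⁻ᴺ ≤ 0.11 gives 10ᴺ ≥ 5.06e+05, i.e. N ≥ 5.70.
So 6 decimal places suffice (0.0557 m); 5 would allow up to 0.557 m.

6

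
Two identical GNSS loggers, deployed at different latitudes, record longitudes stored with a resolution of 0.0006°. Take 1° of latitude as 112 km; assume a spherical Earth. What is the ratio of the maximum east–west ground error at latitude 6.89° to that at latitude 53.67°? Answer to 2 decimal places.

1.68

With a 0.0006° grid the true value lies within half a step, ±0.0006°/2 = ±0.0003°, of the stored one.
At 6.89°: 0.0003° × 112000 × cos 6.89° = 0.0003 × 112000 × 0.9928 ≈ 33.357 m.
Error at 53.67° = 0.0003° × 112000 × cos 53.67° ≈ 33.6 × 0.5924 = 19.906 m.
Ratio: 33.357 / 19.906 = cos 6.89° / cos 53.67° ≈ 1.6758.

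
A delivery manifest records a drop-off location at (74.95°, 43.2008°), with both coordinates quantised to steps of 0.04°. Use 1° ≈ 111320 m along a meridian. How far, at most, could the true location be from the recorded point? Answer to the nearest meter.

With a 0.04° grid the true value lies within half a step, ±0.04°/2 = ±0.02°, of the stored one.
N–S: 0.02° × 111320 m/° = 2226.4 m.
East–west component at 74.95°: 0.02° × 111320 × cos 74.95° ≈ 0.02 × 28905.6 ≈ 578.111 m.
The two errors are perpendicular, so the maximum displacement is √(2226.4² + 578.111²) ≈ 2300.23 m.

2300 meters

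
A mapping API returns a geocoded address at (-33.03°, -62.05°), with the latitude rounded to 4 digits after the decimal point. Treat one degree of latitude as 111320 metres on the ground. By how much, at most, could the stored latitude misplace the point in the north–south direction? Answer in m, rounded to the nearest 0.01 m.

Rounding to 4 decimal places leaves the latitude within ±5e-05° of the true value.
So the N–S error is at most 5e-05 × 111320 = 5.566 m.

5.57 m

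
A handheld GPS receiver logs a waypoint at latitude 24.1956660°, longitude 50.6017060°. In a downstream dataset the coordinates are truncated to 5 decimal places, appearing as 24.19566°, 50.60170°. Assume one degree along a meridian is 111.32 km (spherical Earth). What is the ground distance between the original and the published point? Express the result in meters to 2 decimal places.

Δlat = 24.1956660 − 24.19566 = +0.0000060°; Δlon = 50.6017060 − 50.60170 = +0.0000060°.
N–S: 0.0000060° × 111320 m/° = 0.66792 m.
E–W at 24.1957°: 0.0000060° × 111320 × cos 24.1957° = 0.0000060 × 111320 × 0.9122 ≈ 0.609244 m.
Combined displacement = (0.66792² + 0.609244²)^½ ≈ 0.904044 m.

0.90 meters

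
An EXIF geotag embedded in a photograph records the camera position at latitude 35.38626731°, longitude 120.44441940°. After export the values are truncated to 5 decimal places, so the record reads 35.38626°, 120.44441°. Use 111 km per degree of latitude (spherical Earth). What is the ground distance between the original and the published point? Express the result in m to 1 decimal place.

The latitude changed by +0.00000731° and the longitude by +0.00000940°.
North–south shift: 0.00000731 × 111000 = 0.81141 m.
East–west at this latitude: 0.00000940° × 111000 × cos 35.3863° ≈ 0.00000940 × 90494.6 = 0.850649 m.
Combined displacement = (0.81141² + 0.850649²)^½ ≈ 1.17558 m.

1.2 m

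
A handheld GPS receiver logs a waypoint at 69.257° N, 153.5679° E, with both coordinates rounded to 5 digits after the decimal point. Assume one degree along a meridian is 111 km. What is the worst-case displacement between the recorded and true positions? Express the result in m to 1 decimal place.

Rounding to 5 decimal places leaves each coordinate within ±5e-06° of the true value.
North–south component: 5e-06° × 111000 = 0.555 m.
East–west component at 69.257°: 5e-06° × 111000 × cos 69.257° ≈ 5e-06 × 39313.6 ≈ 0.196568 m.
Combining orthogonally: (0.555² + 0.196568²)^½ ≈ 0.588782 m.

0.6 m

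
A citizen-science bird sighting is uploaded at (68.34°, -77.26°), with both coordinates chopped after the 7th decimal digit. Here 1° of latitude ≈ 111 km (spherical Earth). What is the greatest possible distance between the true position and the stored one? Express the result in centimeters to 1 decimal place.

1.2 centimeters

Truncating at 7 decimal places can drop up to a full unit in the last place, so each coordinate may be off by as much as 1e-07°.
North–south component: 1e-07° × 111000 = 0.0111 m.
E–W at 68.34°: 1e-07° × 111000 × cos 68.34° = 1e-07 × 111000 × 0.3691 ≈ 0.00409699 m.
Combining orthogonally: (0.0111² + 0.00409699²)^½ ≈ 0.011832 m.
That is 0.011832 m = 1.1832 cm.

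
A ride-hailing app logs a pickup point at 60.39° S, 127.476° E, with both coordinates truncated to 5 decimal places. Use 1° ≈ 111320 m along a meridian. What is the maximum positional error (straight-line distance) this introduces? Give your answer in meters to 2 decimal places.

1.24 meters

Truncating at 5 decimal places can drop up to a full unit in the last place, so each coordinate may be off by as much as 1e-05°.
North–south component: 1e-05° × 111320 = 1.1132 m.
Longitude error → 1e-05 × 111320 × cos 60.39° = 1e-05 × 111320 × 0.4941 ≈ 0.550025 m.
Combining orthogonally: (1.1132² + 0.550025²)^½ ≈ 1.24167 m.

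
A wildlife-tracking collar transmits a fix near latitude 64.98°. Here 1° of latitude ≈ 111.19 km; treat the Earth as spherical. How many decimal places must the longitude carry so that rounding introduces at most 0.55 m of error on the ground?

At 64.98° one degree of longitude covers 111190 × cos 64.98° ≈ 111190 × 0.4229 ≈ 47026.1 m.
With N decimal places the half-ulp bound is 0.5·10⁻ᴺ°, or 0.5·10⁻ᴺ × 47026.1 m on the ground.
Need 0.5 × 47026.1 × 10⁻ᴺ ≤ 0.55 → 10⁻ᴺ ≤ 2.339e-05, so N ≥ 4.63.
At 4 places the error can reach 2.35 m, but 5 places keeps it to 0.235 m.

5 decimal places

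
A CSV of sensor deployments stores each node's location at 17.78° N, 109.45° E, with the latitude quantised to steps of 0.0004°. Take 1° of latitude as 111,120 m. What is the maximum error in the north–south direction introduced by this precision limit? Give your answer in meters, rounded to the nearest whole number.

With a 0.0004° grid the true value lies within half a step, ±0.0004°/2 = ±0.0002°, of the stored one.
Along the meridian that is 0.0002° × 111120 m/° = 22.224 m.

22 meters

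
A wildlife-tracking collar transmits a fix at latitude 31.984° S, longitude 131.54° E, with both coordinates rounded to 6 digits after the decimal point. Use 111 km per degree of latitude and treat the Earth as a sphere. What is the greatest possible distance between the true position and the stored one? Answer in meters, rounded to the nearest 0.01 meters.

Rounding to 6 decimal places leaves each coordinate within ±5e-07° of the true value.
N–S: 5e-07° × 111000 m/° = 0.0555 m.
E–W at 31.984°: 5e-07° × 111000 × cos 31.984° = 5e-07 × 111000 × 0.8482 ≈ 0.0470749 m.
Worst case both components are at the extreme and orthogonal: √(0.0555² + 0.0470749²) ≈ 0.0727756 m.

0.07 meters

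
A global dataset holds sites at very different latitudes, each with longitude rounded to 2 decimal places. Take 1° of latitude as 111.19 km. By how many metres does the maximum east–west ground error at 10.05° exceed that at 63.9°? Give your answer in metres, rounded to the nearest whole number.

303 metres

Rounding to 2 decimal places leaves the longitude within ±0.005° of the true value.
At 10.05°: 0.005° × 111190 × cos 10.05° = 0.005 × 111190 × 0.9847 ≈ 547.42 m.
At 63.9°: 0.005° × 111190 × cos 63.9° = 0.005 × 111190 × 0.4399 ≈ 244.58 m.
Difference: 547.42 − 244.58 = 302.84 m.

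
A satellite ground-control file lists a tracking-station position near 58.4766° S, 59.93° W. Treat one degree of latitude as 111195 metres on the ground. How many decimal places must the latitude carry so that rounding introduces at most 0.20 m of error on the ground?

6

One degree of latitude covers 111195 m.
N decimal places → at most half a unit in the last place, 0.5 × 10⁻ᴺ° = 111195/2 × 10⁻ᴺ m.
Need 0.5 × 111195 × 10⁻ᴺ ≤ 0.20 → 10⁻ᴺ ≤ 3.597e-06, so N ≥ 5.44.
At 5 places the error can reach 0.556 m, but 6 places keeps it to 0.0556 m.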